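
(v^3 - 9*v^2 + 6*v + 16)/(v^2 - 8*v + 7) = (v^3 - 9*v^2 + 6*v + 16)/(v^2 - 8*v + 7)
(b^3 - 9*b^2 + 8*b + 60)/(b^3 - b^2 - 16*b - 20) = (b - 6)/(b + 2)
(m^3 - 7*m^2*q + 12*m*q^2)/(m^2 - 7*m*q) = (m^2 - 7*m*q + 12*q^2)/(m - 7*q)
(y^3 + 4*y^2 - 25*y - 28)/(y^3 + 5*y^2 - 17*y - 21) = (y - 4)/(y - 3)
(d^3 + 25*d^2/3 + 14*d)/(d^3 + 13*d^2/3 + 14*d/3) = (d + 6)/(d + 2)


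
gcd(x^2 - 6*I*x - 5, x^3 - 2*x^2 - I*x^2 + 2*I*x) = x - I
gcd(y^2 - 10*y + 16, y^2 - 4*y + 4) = y - 2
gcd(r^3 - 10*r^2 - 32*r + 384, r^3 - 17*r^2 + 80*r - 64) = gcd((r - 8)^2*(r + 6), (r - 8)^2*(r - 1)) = r^2 - 16*r + 64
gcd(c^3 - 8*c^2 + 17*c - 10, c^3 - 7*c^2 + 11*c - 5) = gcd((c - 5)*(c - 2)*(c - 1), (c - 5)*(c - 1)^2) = c^2 - 6*c + 5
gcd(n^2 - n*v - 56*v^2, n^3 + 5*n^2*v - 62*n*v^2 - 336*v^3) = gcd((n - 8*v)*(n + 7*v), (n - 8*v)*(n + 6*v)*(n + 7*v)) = -n^2 + n*v + 56*v^2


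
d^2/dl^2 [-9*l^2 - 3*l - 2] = -18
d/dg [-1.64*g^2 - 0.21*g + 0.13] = -3.28*g - 0.21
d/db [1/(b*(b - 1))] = (1 - 2*b)/(b^2*(b^2 - 2*b + 1))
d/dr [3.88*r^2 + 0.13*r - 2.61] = 7.76*r + 0.13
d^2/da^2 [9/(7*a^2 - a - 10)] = 18*(49*a^2 - 7*a - (14*a - 1)^2 - 70)/(-7*a^2 + a + 10)^3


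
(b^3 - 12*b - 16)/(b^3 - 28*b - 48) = (-b^3 + 12*b + 16)/(-b^3 + 28*b + 48)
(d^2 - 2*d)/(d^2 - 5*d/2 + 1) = 2*d/(2*d - 1)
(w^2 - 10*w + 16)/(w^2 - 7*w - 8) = (w - 2)/(w + 1)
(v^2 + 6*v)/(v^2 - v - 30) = v*(v + 6)/(v^2 - v - 30)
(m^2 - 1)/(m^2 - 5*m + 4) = (m + 1)/(m - 4)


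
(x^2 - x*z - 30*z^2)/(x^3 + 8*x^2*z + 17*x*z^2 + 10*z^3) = (x - 6*z)/(x^2 + 3*x*z + 2*z^2)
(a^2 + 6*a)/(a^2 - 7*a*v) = (a + 6)/(a - 7*v)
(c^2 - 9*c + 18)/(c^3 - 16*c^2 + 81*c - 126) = 1/(c - 7)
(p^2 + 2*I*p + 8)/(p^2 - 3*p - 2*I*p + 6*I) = (p + 4*I)/(p - 3)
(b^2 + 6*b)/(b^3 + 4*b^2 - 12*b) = 1/(b - 2)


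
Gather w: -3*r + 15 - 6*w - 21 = -3*r - 6*w - 6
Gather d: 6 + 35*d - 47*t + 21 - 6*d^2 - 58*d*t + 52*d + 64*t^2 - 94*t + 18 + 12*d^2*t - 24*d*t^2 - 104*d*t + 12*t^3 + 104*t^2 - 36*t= d^2*(12*t - 6) + d*(-24*t^2 - 162*t + 87) + 12*t^3 + 168*t^2 - 177*t + 45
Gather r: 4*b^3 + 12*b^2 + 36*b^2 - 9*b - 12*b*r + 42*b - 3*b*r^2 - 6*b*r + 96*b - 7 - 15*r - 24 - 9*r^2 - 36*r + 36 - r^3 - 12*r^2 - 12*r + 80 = 4*b^3 + 48*b^2 + 129*b - r^3 + r^2*(-3*b - 21) + r*(-18*b - 63) + 85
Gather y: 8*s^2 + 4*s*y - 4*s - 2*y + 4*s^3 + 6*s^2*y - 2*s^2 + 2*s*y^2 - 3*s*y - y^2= 4*s^3 + 6*s^2 - 4*s + y^2*(2*s - 1) + y*(6*s^2 + s - 2)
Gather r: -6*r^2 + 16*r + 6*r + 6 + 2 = -6*r^2 + 22*r + 8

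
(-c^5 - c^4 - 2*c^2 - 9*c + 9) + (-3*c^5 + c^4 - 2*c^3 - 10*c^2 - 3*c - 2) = -4*c^5 - 2*c^3 - 12*c^2 - 12*c + 7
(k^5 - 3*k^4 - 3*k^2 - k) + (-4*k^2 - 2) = k^5 - 3*k^4 - 7*k^2 - k - 2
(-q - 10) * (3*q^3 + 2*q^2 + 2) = -3*q^4 - 32*q^3 - 20*q^2 - 2*q - 20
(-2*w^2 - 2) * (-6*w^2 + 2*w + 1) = 12*w^4 - 4*w^3 + 10*w^2 - 4*w - 2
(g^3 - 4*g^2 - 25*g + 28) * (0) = 0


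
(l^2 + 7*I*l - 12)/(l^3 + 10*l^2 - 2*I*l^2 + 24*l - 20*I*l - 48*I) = (l^2 + 7*I*l - 12)/(l^3 + l^2*(10 - 2*I) + l*(24 - 20*I) - 48*I)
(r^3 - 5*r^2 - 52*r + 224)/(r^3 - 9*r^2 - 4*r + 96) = (r + 7)/(r + 3)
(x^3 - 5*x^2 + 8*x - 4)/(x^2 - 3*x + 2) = x - 2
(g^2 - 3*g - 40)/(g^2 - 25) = (g - 8)/(g - 5)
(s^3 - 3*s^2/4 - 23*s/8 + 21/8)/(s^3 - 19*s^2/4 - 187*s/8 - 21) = (2*s^2 - 5*s + 3)/(2*s^2 - 13*s - 24)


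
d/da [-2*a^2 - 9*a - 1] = -4*a - 9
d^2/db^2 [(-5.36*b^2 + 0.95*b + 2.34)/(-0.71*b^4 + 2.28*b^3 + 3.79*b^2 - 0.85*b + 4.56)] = (16.211856*b^8 - 57.807348*b^7 + 85.5871760000001*b^6 + 60.52989*b^5 + 400.36569*b^4 - 1167.30507*b^3 - 702.652716*b^2 + 289.710612*b + 293.043324)/(0.357911*b^12 - 3.448044*b^11 + 5.340975*b^10 + 26.244615*b^9 - 43.662243*b^8 - 54.427746*b^7 - 6.32198199999998*b^6 - 221.248437*b^5 - 107.401665*b^4 - 53.473859*b^3 - 246.307032*b^2 + 53.02368*b - 94.818816)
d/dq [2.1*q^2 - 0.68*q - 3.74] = 4.2*q - 0.68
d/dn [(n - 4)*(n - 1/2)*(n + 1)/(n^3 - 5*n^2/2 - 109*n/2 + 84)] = 2*(2*n^4 - 208*n^3 + 861*n^2 - 1156*n - 202)/(4*n^6 - 20*n^5 - 411*n^4 + 1762*n^3 + 10201*n^2 - 36624*n + 28224)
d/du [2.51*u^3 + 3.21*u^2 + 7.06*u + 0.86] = 7.53*u^2 + 6.42*u + 7.06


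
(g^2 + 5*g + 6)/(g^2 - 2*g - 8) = (g + 3)/(g - 4)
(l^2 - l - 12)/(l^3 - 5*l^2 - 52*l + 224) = (l + 3)/(l^2 - l - 56)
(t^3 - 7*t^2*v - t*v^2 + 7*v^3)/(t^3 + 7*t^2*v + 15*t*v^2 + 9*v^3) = (t^2 - 8*t*v + 7*v^2)/(t^2 + 6*t*v + 9*v^2)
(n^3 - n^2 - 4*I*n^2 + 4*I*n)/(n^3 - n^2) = (n - 4*I)/n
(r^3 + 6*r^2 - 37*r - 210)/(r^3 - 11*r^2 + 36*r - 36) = (r^2 + 12*r + 35)/(r^2 - 5*r + 6)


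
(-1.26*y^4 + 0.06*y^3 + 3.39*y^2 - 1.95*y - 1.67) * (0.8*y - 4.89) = -1.008*y^5 + 6.2094*y^4 + 2.4186*y^3 - 18.1371*y^2 + 8.1995*y + 8.1663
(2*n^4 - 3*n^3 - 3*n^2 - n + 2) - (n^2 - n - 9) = 2*n^4 - 3*n^3 - 4*n^2 + 11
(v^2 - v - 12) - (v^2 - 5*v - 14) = 4*v + 2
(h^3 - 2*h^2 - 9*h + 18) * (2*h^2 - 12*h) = 2*h^5 - 16*h^4 + 6*h^3 + 144*h^2 - 216*h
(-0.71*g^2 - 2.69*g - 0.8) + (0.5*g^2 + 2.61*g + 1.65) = -0.21*g^2 - 0.0800000000000001*g + 0.85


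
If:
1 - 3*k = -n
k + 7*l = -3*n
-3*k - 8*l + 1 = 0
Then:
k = 17/59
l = 1/59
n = -8/59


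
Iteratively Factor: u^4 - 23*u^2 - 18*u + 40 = (u + 2)*(u^3 - 2*u^2 - 19*u + 20) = (u + 2)*(u + 4)*(u^2 - 6*u + 5) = (u - 1)*(u + 2)*(u + 4)*(u - 5)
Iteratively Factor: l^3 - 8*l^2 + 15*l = (l - 5)*(l^2 - 3*l) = l*(l - 5)*(l - 3)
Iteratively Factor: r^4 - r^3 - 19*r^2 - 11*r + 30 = (r - 5)*(r^3 + 4*r^2 + r - 6) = (r - 5)*(r + 3)*(r^2 + r - 2) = (r - 5)*(r - 1)*(r + 3)*(r + 2)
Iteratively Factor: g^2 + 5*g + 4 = (g + 1)*(g + 4)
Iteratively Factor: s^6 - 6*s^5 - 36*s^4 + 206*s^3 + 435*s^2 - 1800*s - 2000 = (s + 1)*(s^5 - 7*s^4 - 29*s^3 + 235*s^2 + 200*s - 2000) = (s - 5)*(s + 1)*(s^4 - 2*s^3 - 39*s^2 + 40*s + 400) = (s - 5)^2*(s + 1)*(s^3 + 3*s^2 - 24*s - 80) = (s - 5)^3*(s + 1)*(s^2 + 8*s + 16) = (s - 5)^3*(s + 1)*(s + 4)*(s + 4)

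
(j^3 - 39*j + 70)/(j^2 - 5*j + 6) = (j^2 + 2*j - 35)/(j - 3)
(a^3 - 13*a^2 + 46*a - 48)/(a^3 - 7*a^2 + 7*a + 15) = (a^2 - 10*a + 16)/(a^2 - 4*a - 5)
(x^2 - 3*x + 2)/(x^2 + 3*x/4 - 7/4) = 4*(x - 2)/(4*x + 7)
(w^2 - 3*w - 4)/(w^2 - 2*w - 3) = (w - 4)/(w - 3)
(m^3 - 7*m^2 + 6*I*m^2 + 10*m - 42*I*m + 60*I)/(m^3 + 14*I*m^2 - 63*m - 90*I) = (m^2 - 7*m + 10)/(m^2 + 8*I*m - 15)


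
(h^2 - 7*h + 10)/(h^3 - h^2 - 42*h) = (-h^2 + 7*h - 10)/(h*(-h^2 + h + 42))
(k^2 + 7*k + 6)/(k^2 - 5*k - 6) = (k + 6)/(k - 6)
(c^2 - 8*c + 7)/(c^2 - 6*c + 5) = (c - 7)/(c - 5)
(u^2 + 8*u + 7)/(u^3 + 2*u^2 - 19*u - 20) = (u + 7)/(u^2 + u - 20)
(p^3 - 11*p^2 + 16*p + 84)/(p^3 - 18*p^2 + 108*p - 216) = (p^2 - 5*p - 14)/(p^2 - 12*p + 36)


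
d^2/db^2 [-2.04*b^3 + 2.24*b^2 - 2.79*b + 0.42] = 4.48 - 12.24*b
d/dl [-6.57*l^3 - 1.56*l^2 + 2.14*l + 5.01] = -19.71*l^2 - 3.12*l + 2.14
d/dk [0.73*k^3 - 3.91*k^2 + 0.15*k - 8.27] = 2.19*k^2 - 7.82*k + 0.15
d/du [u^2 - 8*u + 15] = 2*u - 8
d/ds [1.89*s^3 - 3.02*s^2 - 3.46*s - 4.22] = 5.67*s^2 - 6.04*s - 3.46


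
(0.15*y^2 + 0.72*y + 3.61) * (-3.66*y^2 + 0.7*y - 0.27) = -0.549*y^4 - 2.5302*y^3 - 12.7491*y^2 + 2.3326*y - 0.9747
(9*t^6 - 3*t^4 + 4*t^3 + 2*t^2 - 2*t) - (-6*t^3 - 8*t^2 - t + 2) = 9*t^6 - 3*t^4 + 10*t^3 + 10*t^2 - t - 2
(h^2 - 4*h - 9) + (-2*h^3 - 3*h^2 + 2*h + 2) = -2*h^3 - 2*h^2 - 2*h - 7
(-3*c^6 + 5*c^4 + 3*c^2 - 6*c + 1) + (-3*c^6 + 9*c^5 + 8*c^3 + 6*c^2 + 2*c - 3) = -6*c^6 + 9*c^5 + 5*c^4 + 8*c^3 + 9*c^2 - 4*c - 2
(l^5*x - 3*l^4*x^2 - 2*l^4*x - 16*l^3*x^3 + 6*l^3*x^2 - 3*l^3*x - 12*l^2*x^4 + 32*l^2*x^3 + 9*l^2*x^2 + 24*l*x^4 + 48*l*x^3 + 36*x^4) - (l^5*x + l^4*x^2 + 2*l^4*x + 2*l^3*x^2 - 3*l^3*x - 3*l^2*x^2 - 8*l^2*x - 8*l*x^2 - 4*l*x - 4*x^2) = -4*l^4*x^2 - 4*l^4*x - 16*l^3*x^3 + 4*l^3*x^2 - 12*l^2*x^4 + 32*l^2*x^3 + 12*l^2*x^2 + 8*l^2*x + 24*l*x^4 + 48*l*x^3 + 8*l*x^2 + 4*l*x + 36*x^4 + 4*x^2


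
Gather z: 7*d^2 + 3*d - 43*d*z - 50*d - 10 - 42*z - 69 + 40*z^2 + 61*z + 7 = 7*d^2 - 47*d + 40*z^2 + z*(19 - 43*d) - 72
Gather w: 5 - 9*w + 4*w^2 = 4*w^2 - 9*w + 5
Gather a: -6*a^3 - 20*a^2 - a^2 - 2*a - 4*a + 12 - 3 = -6*a^3 - 21*a^2 - 6*a + 9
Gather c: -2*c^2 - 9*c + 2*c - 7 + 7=-2*c^2 - 7*c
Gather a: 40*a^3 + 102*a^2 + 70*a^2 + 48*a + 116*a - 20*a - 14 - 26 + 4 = 40*a^3 + 172*a^2 + 144*a - 36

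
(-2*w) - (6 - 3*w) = w - 6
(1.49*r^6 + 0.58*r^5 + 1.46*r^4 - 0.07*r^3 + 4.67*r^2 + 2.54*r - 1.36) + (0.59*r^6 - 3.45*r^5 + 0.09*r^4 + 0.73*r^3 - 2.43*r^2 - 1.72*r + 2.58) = 2.08*r^6 - 2.87*r^5 + 1.55*r^4 + 0.66*r^3 + 2.24*r^2 + 0.82*r + 1.22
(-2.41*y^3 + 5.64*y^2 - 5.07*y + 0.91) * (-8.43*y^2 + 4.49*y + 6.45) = 20.3163*y^5 - 58.3661*y^4 + 52.5192*y^3 + 5.9424*y^2 - 28.6156*y + 5.8695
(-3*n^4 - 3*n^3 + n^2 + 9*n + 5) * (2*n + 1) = -6*n^5 - 9*n^4 - n^3 + 19*n^2 + 19*n + 5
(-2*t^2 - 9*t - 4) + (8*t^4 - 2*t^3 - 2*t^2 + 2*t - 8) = 8*t^4 - 2*t^3 - 4*t^2 - 7*t - 12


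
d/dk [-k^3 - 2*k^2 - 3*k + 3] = -3*k^2 - 4*k - 3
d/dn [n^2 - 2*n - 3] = 2*n - 2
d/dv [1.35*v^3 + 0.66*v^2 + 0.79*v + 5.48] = 4.05*v^2 + 1.32*v + 0.79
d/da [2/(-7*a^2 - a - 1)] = 2*(14*a + 1)/(7*a^2 + a + 1)^2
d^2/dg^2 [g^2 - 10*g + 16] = 2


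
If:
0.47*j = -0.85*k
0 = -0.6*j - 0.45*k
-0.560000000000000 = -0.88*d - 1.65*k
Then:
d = 0.64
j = 0.00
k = 0.00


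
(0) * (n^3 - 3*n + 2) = 0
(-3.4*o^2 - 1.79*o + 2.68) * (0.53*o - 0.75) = -1.802*o^3 + 1.6013*o^2 + 2.7629*o - 2.01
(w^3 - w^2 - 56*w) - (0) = w^3 - w^2 - 56*w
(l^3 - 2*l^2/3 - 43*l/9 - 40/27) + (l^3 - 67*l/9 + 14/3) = 2*l^3 - 2*l^2/3 - 110*l/9 + 86/27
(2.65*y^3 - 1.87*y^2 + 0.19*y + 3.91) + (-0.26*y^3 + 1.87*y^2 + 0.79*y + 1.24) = 2.39*y^3 + 0.98*y + 5.15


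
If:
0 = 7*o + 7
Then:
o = -1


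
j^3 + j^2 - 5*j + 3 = (j - 1)^2*(j + 3)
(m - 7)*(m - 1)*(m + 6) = m^3 - 2*m^2 - 41*m + 42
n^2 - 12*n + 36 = (n - 6)^2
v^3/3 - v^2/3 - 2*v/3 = v*(v/3 + 1/3)*(v - 2)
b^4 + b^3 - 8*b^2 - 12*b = b*(b - 3)*(b + 2)^2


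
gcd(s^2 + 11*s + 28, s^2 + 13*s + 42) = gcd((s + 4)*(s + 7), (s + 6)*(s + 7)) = s + 7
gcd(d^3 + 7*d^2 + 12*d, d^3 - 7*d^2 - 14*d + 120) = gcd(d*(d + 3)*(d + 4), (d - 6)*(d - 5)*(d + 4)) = d + 4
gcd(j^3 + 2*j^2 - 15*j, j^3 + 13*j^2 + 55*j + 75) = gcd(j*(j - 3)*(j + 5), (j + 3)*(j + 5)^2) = j + 5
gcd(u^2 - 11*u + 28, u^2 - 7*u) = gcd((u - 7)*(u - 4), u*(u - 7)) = u - 7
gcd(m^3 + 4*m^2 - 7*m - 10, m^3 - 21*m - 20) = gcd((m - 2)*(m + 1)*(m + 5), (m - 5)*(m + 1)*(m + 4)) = m + 1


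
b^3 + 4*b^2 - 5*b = b*(b - 1)*(b + 5)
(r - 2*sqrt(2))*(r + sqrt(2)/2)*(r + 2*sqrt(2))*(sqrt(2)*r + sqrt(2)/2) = sqrt(2)*r^4 + sqrt(2)*r^3/2 + r^3 - 8*sqrt(2)*r^2 + r^2/2 - 8*r - 4*sqrt(2)*r - 4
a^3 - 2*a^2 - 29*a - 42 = (a - 7)*(a + 2)*(a + 3)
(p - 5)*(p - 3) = p^2 - 8*p + 15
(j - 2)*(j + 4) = j^2 + 2*j - 8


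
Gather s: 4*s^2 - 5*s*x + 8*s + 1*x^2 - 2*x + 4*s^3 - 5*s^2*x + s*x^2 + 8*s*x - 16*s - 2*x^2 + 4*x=4*s^3 + s^2*(4 - 5*x) + s*(x^2 + 3*x - 8) - x^2 + 2*x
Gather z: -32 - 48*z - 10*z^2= -10*z^2 - 48*z - 32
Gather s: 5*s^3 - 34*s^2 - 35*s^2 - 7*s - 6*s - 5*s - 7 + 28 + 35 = 5*s^3 - 69*s^2 - 18*s + 56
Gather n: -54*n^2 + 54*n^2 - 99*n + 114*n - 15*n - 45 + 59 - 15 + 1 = 0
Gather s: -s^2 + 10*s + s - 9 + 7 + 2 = -s^2 + 11*s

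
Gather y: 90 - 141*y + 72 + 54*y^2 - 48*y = 54*y^2 - 189*y + 162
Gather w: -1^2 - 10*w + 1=-10*w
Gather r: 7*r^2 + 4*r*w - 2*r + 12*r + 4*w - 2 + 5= 7*r^2 + r*(4*w + 10) + 4*w + 3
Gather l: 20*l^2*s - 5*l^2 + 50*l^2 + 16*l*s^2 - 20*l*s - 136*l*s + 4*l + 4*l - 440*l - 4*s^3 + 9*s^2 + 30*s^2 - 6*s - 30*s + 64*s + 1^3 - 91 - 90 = l^2*(20*s + 45) + l*(16*s^2 - 156*s - 432) - 4*s^3 + 39*s^2 + 28*s - 180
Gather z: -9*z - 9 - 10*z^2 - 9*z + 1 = -10*z^2 - 18*z - 8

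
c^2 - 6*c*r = c*(c - 6*r)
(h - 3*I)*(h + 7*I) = h^2 + 4*I*h + 21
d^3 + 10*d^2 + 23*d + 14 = (d + 1)*(d + 2)*(d + 7)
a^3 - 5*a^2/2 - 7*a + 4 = (a - 4)*(a - 1/2)*(a + 2)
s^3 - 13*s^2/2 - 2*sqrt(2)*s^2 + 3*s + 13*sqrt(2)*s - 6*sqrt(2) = (s - 6)*(s - 1/2)*(s - 2*sqrt(2))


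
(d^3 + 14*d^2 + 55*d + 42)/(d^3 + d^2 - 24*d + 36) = (d^2 + 8*d + 7)/(d^2 - 5*d + 6)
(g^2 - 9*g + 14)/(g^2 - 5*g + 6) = (g - 7)/(g - 3)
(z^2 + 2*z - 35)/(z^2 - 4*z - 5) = (z + 7)/(z + 1)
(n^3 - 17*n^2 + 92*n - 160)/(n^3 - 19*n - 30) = (n^2 - 12*n + 32)/(n^2 + 5*n + 6)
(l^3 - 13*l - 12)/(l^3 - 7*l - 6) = (l^2 - l - 12)/(l^2 - l - 6)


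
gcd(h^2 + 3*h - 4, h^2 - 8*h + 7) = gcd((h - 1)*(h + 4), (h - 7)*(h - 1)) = h - 1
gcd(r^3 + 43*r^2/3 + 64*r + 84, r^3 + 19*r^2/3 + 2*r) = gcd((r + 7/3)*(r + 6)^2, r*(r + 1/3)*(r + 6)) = r + 6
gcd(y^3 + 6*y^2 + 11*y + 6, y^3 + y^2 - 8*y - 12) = y + 2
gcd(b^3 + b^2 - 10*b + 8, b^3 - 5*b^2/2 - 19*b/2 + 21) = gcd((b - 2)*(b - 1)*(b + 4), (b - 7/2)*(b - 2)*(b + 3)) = b - 2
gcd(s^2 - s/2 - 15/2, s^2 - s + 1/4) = 1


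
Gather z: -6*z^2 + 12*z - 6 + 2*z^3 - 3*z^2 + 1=2*z^3 - 9*z^2 + 12*z - 5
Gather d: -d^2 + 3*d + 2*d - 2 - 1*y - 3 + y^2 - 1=-d^2 + 5*d + y^2 - y - 6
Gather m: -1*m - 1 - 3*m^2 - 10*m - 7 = -3*m^2 - 11*m - 8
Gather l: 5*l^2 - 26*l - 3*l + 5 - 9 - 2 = 5*l^2 - 29*l - 6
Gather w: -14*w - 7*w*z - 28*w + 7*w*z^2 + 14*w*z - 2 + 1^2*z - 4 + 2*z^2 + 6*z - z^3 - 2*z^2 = w*(7*z^2 + 7*z - 42) - z^3 + 7*z - 6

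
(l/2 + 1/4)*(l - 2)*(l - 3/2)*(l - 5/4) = l^4/2 - 17*l^3/8 + 5*l^2/2 - l/32 - 15/16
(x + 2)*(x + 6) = x^2 + 8*x + 12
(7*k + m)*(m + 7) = 7*k*m + 49*k + m^2 + 7*m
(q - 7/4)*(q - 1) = q^2 - 11*q/4 + 7/4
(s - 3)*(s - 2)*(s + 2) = s^3 - 3*s^2 - 4*s + 12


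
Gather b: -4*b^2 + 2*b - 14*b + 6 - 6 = -4*b^2 - 12*b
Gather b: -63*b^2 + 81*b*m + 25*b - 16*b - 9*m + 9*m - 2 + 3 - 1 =-63*b^2 + b*(81*m + 9)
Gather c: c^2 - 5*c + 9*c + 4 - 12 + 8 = c^2 + 4*c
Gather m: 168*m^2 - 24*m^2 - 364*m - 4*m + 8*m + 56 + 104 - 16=144*m^2 - 360*m + 144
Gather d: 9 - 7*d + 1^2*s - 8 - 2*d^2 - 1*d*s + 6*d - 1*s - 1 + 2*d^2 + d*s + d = 0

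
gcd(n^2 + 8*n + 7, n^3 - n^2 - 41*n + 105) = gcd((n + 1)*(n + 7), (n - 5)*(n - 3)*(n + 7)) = n + 7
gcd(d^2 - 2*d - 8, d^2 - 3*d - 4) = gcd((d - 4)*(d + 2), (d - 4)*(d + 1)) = d - 4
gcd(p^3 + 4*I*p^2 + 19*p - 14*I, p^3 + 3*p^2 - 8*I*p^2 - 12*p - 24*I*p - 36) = p - 2*I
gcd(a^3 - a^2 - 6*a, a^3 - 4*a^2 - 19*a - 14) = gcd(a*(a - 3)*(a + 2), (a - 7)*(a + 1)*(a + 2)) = a + 2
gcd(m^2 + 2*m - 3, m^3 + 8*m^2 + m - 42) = m + 3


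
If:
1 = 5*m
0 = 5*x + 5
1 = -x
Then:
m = 1/5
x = -1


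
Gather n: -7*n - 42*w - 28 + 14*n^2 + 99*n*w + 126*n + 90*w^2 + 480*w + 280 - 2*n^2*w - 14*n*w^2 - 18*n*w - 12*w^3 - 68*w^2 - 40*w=n^2*(14 - 2*w) + n*(-14*w^2 + 81*w + 119) - 12*w^3 + 22*w^2 + 398*w + 252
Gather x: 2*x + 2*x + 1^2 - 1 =4*x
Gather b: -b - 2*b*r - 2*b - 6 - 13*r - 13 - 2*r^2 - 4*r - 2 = b*(-2*r - 3) - 2*r^2 - 17*r - 21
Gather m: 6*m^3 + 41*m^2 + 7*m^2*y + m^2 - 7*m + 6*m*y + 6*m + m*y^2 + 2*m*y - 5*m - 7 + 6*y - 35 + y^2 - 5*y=6*m^3 + m^2*(7*y + 42) + m*(y^2 + 8*y - 6) + y^2 + y - 42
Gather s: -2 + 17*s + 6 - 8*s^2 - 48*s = -8*s^2 - 31*s + 4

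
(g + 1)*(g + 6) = g^2 + 7*g + 6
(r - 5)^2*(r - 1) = r^3 - 11*r^2 + 35*r - 25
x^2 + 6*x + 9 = (x + 3)^2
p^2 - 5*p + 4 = (p - 4)*(p - 1)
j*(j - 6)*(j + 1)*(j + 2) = j^4 - 3*j^3 - 16*j^2 - 12*j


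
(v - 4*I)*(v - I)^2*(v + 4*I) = v^4 - 2*I*v^3 + 15*v^2 - 32*I*v - 16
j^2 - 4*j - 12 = (j - 6)*(j + 2)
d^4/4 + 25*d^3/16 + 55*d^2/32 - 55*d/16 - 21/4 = (d/4 + 1)*(d - 3/2)*(d + 7/4)*(d + 2)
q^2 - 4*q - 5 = (q - 5)*(q + 1)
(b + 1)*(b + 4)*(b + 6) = b^3 + 11*b^2 + 34*b + 24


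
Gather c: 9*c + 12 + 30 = 9*c + 42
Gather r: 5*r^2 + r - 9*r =5*r^2 - 8*r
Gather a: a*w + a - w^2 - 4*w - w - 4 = a*(w + 1) - w^2 - 5*w - 4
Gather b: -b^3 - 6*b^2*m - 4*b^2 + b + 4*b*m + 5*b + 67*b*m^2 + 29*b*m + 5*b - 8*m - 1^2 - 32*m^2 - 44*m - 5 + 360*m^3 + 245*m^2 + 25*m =-b^3 + b^2*(-6*m - 4) + b*(67*m^2 + 33*m + 11) + 360*m^3 + 213*m^2 - 27*m - 6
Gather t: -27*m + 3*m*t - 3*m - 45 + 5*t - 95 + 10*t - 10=-30*m + t*(3*m + 15) - 150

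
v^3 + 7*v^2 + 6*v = v*(v + 1)*(v + 6)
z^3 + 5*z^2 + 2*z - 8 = (z - 1)*(z + 2)*(z + 4)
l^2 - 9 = (l - 3)*(l + 3)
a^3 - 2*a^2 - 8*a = a*(a - 4)*(a + 2)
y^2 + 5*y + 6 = (y + 2)*(y + 3)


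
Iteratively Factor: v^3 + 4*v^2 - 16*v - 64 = (v + 4)*(v^2 - 16) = (v + 4)^2*(v - 4)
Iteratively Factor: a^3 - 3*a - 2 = (a - 2)*(a^2 + 2*a + 1) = (a - 2)*(a + 1)*(a + 1)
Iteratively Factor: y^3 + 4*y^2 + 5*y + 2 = (y + 1)*(y^2 + 3*y + 2) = (y + 1)^2*(y + 2)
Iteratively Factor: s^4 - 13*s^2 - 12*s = (s + 3)*(s^3 - 3*s^2 - 4*s) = s*(s + 3)*(s^2 - 3*s - 4) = s*(s - 4)*(s + 3)*(s + 1)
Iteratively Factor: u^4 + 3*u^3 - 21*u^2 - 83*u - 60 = (u + 1)*(u^3 + 2*u^2 - 23*u - 60) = (u + 1)*(u + 4)*(u^2 - 2*u - 15) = (u + 1)*(u + 3)*(u + 4)*(u - 5)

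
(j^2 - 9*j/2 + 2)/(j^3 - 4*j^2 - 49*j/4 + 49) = 2*(2*j - 1)/(4*j^2 - 49)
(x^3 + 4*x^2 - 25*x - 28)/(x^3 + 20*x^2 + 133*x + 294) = (x^2 - 3*x - 4)/(x^2 + 13*x + 42)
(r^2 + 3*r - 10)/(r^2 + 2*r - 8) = (r + 5)/(r + 4)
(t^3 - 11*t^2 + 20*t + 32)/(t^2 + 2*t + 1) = (t^2 - 12*t + 32)/(t + 1)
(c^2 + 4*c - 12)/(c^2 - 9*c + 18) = (c^2 + 4*c - 12)/(c^2 - 9*c + 18)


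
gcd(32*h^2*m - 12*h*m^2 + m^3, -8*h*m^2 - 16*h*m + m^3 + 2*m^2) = 8*h*m - m^2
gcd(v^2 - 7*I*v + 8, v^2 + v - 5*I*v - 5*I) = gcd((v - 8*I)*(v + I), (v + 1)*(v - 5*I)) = 1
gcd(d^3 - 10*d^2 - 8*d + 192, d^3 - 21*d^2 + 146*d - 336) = d^2 - 14*d + 48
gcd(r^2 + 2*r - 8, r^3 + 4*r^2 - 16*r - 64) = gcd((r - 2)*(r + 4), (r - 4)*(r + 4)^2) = r + 4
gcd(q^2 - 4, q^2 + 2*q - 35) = 1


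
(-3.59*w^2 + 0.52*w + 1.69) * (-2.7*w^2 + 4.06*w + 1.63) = 9.693*w^4 - 15.9794*w^3 - 8.3035*w^2 + 7.709*w + 2.7547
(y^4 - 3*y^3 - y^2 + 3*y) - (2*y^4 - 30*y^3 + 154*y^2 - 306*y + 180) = -y^4 + 27*y^3 - 155*y^2 + 309*y - 180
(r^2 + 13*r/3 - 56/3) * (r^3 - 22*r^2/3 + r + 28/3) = r^5 - 3*r^4 - 445*r^3/9 + 1355*r^2/9 + 196*r/9 - 1568/9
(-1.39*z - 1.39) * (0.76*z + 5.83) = -1.0564*z^2 - 9.1601*z - 8.1037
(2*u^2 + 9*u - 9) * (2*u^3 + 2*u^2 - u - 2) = 4*u^5 + 22*u^4 - 2*u^3 - 31*u^2 - 9*u + 18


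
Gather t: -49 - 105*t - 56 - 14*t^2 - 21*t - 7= -14*t^2 - 126*t - 112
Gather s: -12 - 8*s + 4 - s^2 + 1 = -s^2 - 8*s - 7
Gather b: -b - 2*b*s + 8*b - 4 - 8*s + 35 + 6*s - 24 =b*(7 - 2*s) - 2*s + 7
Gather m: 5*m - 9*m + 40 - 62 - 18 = -4*m - 40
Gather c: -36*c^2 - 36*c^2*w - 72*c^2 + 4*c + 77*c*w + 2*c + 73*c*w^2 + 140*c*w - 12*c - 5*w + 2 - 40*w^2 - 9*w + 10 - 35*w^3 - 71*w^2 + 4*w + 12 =c^2*(-36*w - 108) + c*(73*w^2 + 217*w - 6) - 35*w^3 - 111*w^2 - 10*w + 24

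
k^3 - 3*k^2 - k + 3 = (k - 3)*(k - 1)*(k + 1)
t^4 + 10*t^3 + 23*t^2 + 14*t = t*(t + 1)*(t + 2)*(t + 7)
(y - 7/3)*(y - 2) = y^2 - 13*y/3 + 14/3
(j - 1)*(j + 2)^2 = j^3 + 3*j^2 - 4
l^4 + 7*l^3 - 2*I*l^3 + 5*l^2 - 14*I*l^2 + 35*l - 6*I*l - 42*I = (l + 7)*(l - 3*I)*(l - I)*(l + 2*I)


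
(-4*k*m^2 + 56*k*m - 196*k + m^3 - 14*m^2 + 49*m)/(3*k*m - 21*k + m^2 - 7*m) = (-4*k*m + 28*k + m^2 - 7*m)/(3*k + m)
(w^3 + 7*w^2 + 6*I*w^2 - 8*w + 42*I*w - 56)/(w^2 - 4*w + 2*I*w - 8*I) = (w^2 + w*(7 + 4*I) + 28*I)/(w - 4)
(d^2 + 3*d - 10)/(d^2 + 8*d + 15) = (d - 2)/(d + 3)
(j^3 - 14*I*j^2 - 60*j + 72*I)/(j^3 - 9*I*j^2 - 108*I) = (j - 2*I)/(j + 3*I)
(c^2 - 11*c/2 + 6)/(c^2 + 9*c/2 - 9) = (c - 4)/(c + 6)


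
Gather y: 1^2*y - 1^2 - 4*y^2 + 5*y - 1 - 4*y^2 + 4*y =-8*y^2 + 10*y - 2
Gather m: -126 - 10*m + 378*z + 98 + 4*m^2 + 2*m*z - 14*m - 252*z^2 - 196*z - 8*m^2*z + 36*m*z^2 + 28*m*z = m^2*(4 - 8*z) + m*(36*z^2 + 30*z - 24) - 252*z^2 + 182*z - 28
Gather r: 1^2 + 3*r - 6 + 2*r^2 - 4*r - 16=2*r^2 - r - 21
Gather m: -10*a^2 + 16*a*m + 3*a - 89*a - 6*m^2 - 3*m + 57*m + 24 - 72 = -10*a^2 - 86*a - 6*m^2 + m*(16*a + 54) - 48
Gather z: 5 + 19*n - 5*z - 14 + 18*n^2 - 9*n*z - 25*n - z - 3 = 18*n^2 - 6*n + z*(-9*n - 6) - 12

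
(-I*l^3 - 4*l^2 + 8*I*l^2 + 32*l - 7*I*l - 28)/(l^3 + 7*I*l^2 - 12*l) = (-I*l^3 + l^2*(-4 + 8*I) + l*(32 - 7*I) - 28)/(l*(l^2 + 7*I*l - 12))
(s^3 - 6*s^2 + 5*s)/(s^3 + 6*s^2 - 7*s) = (s - 5)/(s + 7)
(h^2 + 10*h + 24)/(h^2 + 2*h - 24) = (h + 4)/(h - 4)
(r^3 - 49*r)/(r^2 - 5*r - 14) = r*(r + 7)/(r + 2)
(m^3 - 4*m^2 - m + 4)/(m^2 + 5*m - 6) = (m^2 - 3*m - 4)/(m + 6)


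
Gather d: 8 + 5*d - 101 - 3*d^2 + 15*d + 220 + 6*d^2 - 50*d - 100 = 3*d^2 - 30*d + 27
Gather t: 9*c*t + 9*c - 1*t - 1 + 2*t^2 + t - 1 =9*c*t + 9*c + 2*t^2 - 2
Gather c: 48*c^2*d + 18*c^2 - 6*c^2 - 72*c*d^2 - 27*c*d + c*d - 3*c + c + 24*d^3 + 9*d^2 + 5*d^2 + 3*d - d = c^2*(48*d + 12) + c*(-72*d^2 - 26*d - 2) + 24*d^3 + 14*d^2 + 2*d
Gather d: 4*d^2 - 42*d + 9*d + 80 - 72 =4*d^2 - 33*d + 8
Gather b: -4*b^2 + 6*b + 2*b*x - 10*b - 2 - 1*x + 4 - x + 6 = -4*b^2 + b*(2*x - 4) - 2*x + 8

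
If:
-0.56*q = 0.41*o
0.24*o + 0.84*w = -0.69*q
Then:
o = 3.16767676767677*w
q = -2.31919191919192*w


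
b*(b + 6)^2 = b^3 + 12*b^2 + 36*b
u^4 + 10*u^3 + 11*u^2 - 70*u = u*(u - 2)*(u + 5)*(u + 7)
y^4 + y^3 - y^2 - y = y*(y - 1)*(y + 1)^2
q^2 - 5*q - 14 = (q - 7)*(q + 2)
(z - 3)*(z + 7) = z^2 + 4*z - 21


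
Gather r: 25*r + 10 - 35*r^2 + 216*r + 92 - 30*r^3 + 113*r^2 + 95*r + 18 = -30*r^3 + 78*r^2 + 336*r + 120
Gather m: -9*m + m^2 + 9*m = m^2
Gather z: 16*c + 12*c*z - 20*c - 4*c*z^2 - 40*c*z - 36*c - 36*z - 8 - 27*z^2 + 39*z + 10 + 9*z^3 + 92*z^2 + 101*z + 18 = -40*c + 9*z^3 + z^2*(65 - 4*c) + z*(104 - 28*c) + 20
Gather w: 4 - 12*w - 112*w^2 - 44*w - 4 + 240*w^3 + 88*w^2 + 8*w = 240*w^3 - 24*w^2 - 48*w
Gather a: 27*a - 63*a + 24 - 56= -36*a - 32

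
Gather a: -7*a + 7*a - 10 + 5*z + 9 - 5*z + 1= 0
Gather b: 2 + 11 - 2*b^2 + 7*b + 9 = -2*b^2 + 7*b + 22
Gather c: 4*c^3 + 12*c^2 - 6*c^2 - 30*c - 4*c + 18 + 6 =4*c^3 + 6*c^2 - 34*c + 24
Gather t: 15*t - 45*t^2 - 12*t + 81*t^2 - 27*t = 36*t^2 - 24*t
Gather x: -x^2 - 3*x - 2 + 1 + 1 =-x^2 - 3*x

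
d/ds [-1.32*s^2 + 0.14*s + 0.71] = 0.14 - 2.64*s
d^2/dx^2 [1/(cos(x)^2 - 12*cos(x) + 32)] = (-4*sin(x)^4 + 18*sin(x)^2 - 429*cos(x) + 9*cos(3*x) + 210)/((cos(x) - 8)^3*(cos(x) - 4)^3)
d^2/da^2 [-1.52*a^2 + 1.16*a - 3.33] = -3.04000000000000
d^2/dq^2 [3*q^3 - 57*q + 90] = 18*q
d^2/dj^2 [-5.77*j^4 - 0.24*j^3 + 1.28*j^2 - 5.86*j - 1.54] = -69.24*j^2 - 1.44*j + 2.56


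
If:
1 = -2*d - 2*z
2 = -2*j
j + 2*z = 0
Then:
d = -1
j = -1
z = 1/2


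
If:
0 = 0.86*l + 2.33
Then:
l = -2.71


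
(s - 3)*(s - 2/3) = s^2 - 11*s/3 + 2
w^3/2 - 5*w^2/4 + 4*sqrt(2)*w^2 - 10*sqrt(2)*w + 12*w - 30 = (w/2 + sqrt(2))*(w - 5/2)*(w + 6*sqrt(2))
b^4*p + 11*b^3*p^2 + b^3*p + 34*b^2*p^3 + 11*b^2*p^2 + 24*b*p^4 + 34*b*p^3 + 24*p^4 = (b + p)*(b + 4*p)*(b + 6*p)*(b*p + p)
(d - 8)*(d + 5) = d^2 - 3*d - 40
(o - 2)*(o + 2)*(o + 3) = o^3 + 3*o^2 - 4*o - 12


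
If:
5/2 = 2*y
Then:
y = 5/4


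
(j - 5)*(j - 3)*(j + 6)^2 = j^4 + 4*j^3 - 45*j^2 - 108*j + 540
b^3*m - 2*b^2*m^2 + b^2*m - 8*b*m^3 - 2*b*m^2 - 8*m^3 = (b - 4*m)*(b + 2*m)*(b*m + m)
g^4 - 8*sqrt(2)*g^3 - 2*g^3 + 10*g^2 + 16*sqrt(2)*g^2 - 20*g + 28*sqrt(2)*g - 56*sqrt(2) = (g - 2)*(g - 7*sqrt(2))*(g - 2*sqrt(2))*(g + sqrt(2))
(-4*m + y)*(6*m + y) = -24*m^2 + 2*m*y + y^2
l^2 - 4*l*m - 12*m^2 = (l - 6*m)*(l + 2*m)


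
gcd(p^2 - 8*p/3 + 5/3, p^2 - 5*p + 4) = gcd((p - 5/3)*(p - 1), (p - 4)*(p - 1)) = p - 1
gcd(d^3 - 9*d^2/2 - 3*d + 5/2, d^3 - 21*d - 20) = d^2 - 4*d - 5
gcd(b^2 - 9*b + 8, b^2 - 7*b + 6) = b - 1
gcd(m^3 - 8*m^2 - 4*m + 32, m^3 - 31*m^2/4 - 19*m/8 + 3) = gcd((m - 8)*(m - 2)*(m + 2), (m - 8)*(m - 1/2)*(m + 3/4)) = m - 8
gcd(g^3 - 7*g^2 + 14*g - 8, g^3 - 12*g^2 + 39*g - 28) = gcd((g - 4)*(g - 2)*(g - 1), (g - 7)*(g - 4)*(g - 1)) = g^2 - 5*g + 4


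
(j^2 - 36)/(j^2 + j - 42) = (j + 6)/(j + 7)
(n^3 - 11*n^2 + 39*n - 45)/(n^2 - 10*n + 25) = (n^2 - 6*n + 9)/(n - 5)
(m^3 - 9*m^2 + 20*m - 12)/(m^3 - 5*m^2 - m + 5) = (m^2 - 8*m + 12)/(m^2 - 4*m - 5)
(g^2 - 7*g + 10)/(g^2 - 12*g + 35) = (g - 2)/(g - 7)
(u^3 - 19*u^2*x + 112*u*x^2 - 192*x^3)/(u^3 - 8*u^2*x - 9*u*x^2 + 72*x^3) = (u - 8*x)/(u + 3*x)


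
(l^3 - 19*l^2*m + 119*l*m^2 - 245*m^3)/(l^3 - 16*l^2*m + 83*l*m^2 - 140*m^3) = (l - 7*m)/(l - 4*m)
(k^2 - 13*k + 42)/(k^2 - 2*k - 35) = (k - 6)/(k + 5)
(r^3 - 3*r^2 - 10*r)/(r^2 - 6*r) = (r^2 - 3*r - 10)/(r - 6)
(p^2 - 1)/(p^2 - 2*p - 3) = (p - 1)/(p - 3)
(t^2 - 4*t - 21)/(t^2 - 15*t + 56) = (t + 3)/(t - 8)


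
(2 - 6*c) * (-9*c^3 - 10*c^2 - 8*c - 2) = 54*c^4 + 42*c^3 + 28*c^2 - 4*c - 4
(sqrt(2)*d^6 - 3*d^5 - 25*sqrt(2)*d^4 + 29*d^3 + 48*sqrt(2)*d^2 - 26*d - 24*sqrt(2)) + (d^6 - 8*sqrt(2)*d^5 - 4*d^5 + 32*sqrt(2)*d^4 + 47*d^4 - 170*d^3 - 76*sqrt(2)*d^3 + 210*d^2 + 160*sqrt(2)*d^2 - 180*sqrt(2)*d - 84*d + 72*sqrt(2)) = d^6 + sqrt(2)*d^6 - 8*sqrt(2)*d^5 - 7*d^5 + 7*sqrt(2)*d^4 + 47*d^4 - 141*d^3 - 76*sqrt(2)*d^3 + 210*d^2 + 208*sqrt(2)*d^2 - 180*sqrt(2)*d - 110*d + 48*sqrt(2)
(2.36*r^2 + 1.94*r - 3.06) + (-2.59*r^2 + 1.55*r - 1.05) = -0.23*r^2 + 3.49*r - 4.11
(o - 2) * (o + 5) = o^2 + 3*o - 10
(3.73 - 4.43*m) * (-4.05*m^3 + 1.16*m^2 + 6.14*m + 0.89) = 17.9415*m^4 - 20.2453*m^3 - 22.8734*m^2 + 18.9595*m + 3.3197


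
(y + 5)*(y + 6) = y^2 + 11*y + 30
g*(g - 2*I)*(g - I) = g^3 - 3*I*g^2 - 2*g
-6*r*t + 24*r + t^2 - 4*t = (-6*r + t)*(t - 4)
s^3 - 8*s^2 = s^2*(s - 8)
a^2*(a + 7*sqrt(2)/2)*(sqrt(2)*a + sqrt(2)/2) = sqrt(2)*a^4 + sqrt(2)*a^3/2 + 7*a^3 + 7*a^2/2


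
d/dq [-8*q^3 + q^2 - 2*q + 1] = -24*q^2 + 2*q - 2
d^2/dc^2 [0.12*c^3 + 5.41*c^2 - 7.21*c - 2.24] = 0.72*c + 10.82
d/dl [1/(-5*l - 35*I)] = 1/(5*(l + 7*I)^2)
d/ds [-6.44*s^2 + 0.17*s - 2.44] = 0.17 - 12.88*s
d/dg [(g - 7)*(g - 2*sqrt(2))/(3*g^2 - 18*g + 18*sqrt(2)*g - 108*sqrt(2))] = (g^2 + 8*sqrt(2)*g^2 - 100*sqrt(2)*g - 24 + 336*sqrt(2))/(3*(g^4 - 12*g^3 + 12*sqrt(2)*g^3 - 144*sqrt(2)*g^2 + 108*g^2 - 864*g + 432*sqrt(2)*g + 2592))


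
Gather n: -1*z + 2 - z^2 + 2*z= -z^2 + z + 2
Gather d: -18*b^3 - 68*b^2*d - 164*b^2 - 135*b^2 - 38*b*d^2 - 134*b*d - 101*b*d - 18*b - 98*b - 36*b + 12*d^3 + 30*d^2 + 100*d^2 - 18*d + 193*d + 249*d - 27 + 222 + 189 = -18*b^3 - 299*b^2 - 152*b + 12*d^3 + d^2*(130 - 38*b) + d*(-68*b^2 - 235*b + 424) + 384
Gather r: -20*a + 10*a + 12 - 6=6 - 10*a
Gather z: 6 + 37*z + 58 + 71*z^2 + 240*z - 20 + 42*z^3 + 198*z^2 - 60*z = 42*z^3 + 269*z^2 + 217*z + 44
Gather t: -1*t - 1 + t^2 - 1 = t^2 - t - 2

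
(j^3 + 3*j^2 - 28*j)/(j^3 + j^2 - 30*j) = (j^2 + 3*j - 28)/(j^2 + j - 30)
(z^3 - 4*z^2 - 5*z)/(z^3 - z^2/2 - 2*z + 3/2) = 2*z*(z^2 - 4*z - 5)/(2*z^3 - z^2 - 4*z + 3)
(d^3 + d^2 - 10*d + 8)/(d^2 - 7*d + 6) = (d^2 + 2*d - 8)/(d - 6)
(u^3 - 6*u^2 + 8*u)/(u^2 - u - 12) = u*(u - 2)/(u + 3)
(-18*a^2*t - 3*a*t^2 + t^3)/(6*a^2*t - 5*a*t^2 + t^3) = (-18*a^2 - 3*a*t + t^2)/(6*a^2 - 5*a*t + t^2)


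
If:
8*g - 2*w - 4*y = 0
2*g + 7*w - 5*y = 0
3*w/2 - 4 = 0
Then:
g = 19/6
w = 8/3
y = 5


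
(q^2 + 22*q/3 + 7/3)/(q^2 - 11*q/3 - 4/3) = (q + 7)/(q - 4)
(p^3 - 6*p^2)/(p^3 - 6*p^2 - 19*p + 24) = p^2*(p - 6)/(p^3 - 6*p^2 - 19*p + 24)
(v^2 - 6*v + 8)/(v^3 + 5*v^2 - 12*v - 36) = (v^2 - 6*v + 8)/(v^3 + 5*v^2 - 12*v - 36)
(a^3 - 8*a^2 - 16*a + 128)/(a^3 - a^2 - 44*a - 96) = (a - 4)/(a + 3)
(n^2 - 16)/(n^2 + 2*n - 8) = (n - 4)/(n - 2)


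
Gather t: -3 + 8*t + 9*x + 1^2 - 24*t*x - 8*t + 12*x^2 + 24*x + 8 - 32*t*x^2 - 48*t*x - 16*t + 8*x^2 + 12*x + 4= t*(-32*x^2 - 72*x - 16) + 20*x^2 + 45*x + 10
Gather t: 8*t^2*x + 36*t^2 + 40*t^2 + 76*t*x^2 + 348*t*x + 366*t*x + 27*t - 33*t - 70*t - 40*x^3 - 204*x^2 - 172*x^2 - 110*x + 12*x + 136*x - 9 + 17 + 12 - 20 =t^2*(8*x + 76) + t*(76*x^2 + 714*x - 76) - 40*x^3 - 376*x^2 + 38*x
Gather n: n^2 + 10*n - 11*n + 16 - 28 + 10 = n^2 - n - 2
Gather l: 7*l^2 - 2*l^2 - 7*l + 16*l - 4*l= 5*l^2 + 5*l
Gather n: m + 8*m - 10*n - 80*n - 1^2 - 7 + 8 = 9*m - 90*n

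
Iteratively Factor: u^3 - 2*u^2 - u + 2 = (u - 1)*(u^2 - u - 2) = (u - 1)*(u + 1)*(u - 2)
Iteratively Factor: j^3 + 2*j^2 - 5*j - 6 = (j - 2)*(j^2 + 4*j + 3) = (j - 2)*(j + 1)*(j + 3)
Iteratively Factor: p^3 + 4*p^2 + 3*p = (p + 3)*(p^2 + p) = p*(p + 3)*(p + 1)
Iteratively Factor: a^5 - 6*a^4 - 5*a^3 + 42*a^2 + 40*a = (a + 1)*(a^4 - 7*a^3 + 2*a^2 + 40*a) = (a + 1)*(a + 2)*(a^3 - 9*a^2 + 20*a) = a*(a + 1)*(a + 2)*(a^2 - 9*a + 20) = a*(a - 5)*(a + 1)*(a + 2)*(a - 4)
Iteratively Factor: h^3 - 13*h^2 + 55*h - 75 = (h - 5)*(h^2 - 8*h + 15) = (h - 5)*(h - 3)*(h - 5)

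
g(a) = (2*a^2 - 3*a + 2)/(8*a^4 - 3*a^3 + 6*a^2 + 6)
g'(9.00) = 0.00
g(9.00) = 0.00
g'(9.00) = 0.00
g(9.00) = 0.00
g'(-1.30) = 0.27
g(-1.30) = 0.20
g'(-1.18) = 0.32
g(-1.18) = 0.24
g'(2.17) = -0.02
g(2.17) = 0.03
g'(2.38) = -0.01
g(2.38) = 0.02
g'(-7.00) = 0.00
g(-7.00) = 0.01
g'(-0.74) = 0.39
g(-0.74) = 0.41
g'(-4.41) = 0.01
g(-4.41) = 0.02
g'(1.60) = -0.02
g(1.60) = 0.04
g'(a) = (4*a - 3)/(8*a^4 - 3*a^3 + 6*a^2 + 6) + (2*a^2 - 3*a + 2)*(-32*a^3 + 9*a^2 - 12*a)/(8*a^4 - 3*a^3 + 6*a^2 + 6)^2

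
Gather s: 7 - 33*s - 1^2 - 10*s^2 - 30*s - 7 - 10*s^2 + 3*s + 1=-20*s^2 - 60*s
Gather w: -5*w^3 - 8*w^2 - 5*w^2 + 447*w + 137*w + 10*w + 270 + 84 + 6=-5*w^3 - 13*w^2 + 594*w + 360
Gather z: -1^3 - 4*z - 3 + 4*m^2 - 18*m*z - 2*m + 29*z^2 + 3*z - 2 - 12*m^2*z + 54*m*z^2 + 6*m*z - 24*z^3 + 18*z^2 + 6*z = 4*m^2 - 2*m - 24*z^3 + z^2*(54*m + 47) + z*(-12*m^2 - 12*m + 5) - 6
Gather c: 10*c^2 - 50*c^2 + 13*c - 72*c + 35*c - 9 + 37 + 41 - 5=-40*c^2 - 24*c + 64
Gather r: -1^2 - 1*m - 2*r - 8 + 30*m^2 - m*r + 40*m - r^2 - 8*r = 30*m^2 + 39*m - r^2 + r*(-m - 10) - 9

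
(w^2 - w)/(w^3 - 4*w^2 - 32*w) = (1 - w)/(-w^2 + 4*w + 32)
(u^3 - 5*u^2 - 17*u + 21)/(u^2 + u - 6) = (u^2 - 8*u + 7)/(u - 2)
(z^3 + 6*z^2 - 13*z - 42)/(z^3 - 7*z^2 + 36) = (z + 7)/(z - 6)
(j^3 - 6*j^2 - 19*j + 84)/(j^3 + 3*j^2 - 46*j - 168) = (j - 3)/(j + 6)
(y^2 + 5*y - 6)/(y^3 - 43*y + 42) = (y + 6)/(y^2 + y - 42)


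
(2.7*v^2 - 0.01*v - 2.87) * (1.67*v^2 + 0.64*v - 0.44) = 4.509*v^4 + 1.7113*v^3 - 5.9873*v^2 - 1.8324*v + 1.2628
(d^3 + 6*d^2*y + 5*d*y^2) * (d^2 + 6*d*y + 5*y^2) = d^5 + 12*d^4*y + 46*d^3*y^2 + 60*d^2*y^3 + 25*d*y^4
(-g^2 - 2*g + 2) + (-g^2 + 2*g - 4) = -2*g^2 - 2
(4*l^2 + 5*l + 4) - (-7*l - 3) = 4*l^2 + 12*l + 7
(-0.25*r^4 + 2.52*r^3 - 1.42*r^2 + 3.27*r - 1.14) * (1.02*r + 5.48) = -0.255*r^5 + 1.2004*r^4 + 12.3612*r^3 - 4.4462*r^2 + 16.7568*r - 6.2472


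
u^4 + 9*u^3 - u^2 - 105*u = u*(u - 3)*(u + 5)*(u + 7)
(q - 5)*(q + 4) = q^2 - q - 20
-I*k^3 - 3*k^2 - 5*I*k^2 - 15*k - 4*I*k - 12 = (k + 4)*(k - 3*I)*(-I*k - I)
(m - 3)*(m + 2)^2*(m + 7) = m^4 + 8*m^3 - m^2 - 68*m - 84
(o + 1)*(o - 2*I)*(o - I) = o^3 + o^2 - 3*I*o^2 - 2*o - 3*I*o - 2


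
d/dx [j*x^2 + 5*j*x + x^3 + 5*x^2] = 2*j*x + 5*j + 3*x^2 + 10*x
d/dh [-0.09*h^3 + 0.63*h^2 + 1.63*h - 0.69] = -0.27*h^2 + 1.26*h + 1.63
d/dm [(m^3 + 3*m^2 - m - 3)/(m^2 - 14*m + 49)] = (m^3 - 21*m^2 - 41*m + 13)/(m^3 - 21*m^2 + 147*m - 343)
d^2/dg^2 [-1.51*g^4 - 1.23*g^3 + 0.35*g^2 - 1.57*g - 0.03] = -18.12*g^2 - 7.38*g + 0.7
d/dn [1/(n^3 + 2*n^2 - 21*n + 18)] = (-3*n^2 - 4*n + 21)/(n^3 + 2*n^2 - 21*n + 18)^2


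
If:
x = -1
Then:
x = -1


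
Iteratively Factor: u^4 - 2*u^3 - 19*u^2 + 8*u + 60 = (u - 5)*(u^3 + 3*u^2 - 4*u - 12) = (u - 5)*(u + 2)*(u^2 + u - 6) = (u - 5)*(u + 2)*(u + 3)*(u - 2)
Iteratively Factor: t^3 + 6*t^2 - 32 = (t + 4)*(t^2 + 2*t - 8) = (t - 2)*(t + 4)*(t + 4)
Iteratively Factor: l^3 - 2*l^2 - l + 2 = (l - 2)*(l^2 - 1) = (l - 2)*(l - 1)*(l + 1)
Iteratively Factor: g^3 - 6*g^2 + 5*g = (g - 1)*(g^2 - 5*g) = g*(g - 1)*(g - 5)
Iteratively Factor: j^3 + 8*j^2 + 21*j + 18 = (j + 2)*(j^2 + 6*j + 9) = (j + 2)*(j + 3)*(j + 3)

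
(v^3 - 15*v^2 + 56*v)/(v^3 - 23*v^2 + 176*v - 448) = v/(v - 8)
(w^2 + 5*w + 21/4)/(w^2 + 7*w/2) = (w + 3/2)/w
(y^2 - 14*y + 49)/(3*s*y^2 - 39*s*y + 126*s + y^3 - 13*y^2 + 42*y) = (y - 7)/(3*s*y - 18*s + y^2 - 6*y)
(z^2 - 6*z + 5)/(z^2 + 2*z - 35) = (z - 1)/(z + 7)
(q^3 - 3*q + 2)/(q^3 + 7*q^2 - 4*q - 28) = (q^2 - 2*q + 1)/(q^2 + 5*q - 14)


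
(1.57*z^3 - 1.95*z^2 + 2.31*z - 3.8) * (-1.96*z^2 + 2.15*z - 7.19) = -3.0772*z^5 + 7.1975*z^4 - 20.0084*z^3 + 26.435*z^2 - 24.7789*z + 27.322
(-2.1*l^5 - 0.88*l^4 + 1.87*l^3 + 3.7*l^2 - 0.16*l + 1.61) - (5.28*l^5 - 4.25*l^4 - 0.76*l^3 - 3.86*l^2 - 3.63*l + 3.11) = -7.38*l^5 + 3.37*l^4 + 2.63*l^3 + 7.56*l^2 + 3.47*l - 1.5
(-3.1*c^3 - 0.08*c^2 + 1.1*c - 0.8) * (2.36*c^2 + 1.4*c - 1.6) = -7.316*c^5 - 4.5288*c^4 + 7.444*c^3 - 0.22*c^2 - 2.88*c + 1.28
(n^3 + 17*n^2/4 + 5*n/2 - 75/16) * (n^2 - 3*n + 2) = n^5 + 5*n^4/4 - 33*n^3/4 - 59*n^2/16 + 305*n/16 - 75/8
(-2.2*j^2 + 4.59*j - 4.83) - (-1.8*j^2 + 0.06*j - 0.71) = -0.4*j^2 + 4.53*j - 4.12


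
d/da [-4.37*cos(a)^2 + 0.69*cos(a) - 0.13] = (8.74*cos(a) - 0.69)*sin(a)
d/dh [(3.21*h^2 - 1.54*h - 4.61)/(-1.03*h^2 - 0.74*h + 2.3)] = (-3.9616*h^2 + 5.2694*h - 6.9534)/(1.0609*h^4 + 1.5244*h^3 - 4.1904*h^2 - 3.404*h + 5.29)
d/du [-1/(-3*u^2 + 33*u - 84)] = (11 - 2*u)/(3*(u^2 - 11*u + 28)^2)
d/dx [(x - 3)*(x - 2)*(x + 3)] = 3*x^2 - 4*x - 9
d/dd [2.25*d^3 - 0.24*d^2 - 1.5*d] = 6.75*d^2 - 0.48*d - 1.5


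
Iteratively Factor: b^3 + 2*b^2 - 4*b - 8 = (b + 2)*(b^2 - 4) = (b + 2)^2*(b - 2)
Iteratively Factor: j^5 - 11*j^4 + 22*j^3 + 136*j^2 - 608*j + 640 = (j - 5)*(j^4 - 6*j^3 - 8*j^2 + 96*j - 128) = (j - 5)*(j - 4)*(j^3 - 2*j^2 - 16*j + 32) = (j - 5)*(j - 4)^2*(j^2 + 2*j - 8) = (j - 5)*(j - 4)^2*(j - 2)*(j + 4)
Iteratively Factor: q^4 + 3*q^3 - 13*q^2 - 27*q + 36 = (q + 3)*(q^3 - 13*q + 12) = (q - 1)*(q + 3)*(q^2 + q - 12) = (q - 1)*(q + 3)*(q + 4)*(q - 3)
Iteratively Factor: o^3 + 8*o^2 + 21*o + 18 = (o + 3)*(o^2 + 5*o + 6) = (o + 3)^2*(o + 2)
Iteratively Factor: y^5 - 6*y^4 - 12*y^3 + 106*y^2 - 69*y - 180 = (y + 1)*(y^4 - 7*y^3 - 5*y^2 + 111*y - 180) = (y + 1)*(y + 4)*(y^3 - 11*y^2 + 39*y - 45) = (y - 3)*(y + 1)*(y + 4)*(y^2 - 8*y + 15) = (y - 3)^2*(y + 1)*(y + 4)*(y - 5)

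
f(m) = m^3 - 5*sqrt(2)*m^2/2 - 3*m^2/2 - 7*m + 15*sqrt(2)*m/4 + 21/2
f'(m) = 3*m^2 - 5*sqrt(2)*m - 3*m - 7 + 15*sqrt(2)/4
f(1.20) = 2.94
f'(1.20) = -9.46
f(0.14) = 10.17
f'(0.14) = -3.05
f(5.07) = 2.78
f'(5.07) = 24.36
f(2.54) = -9.91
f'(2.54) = -7.92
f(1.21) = 2.85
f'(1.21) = -9.49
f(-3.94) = -122.15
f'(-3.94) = 84.55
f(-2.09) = -17.08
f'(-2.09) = 32.46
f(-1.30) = 2.00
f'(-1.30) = 16.47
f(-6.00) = -376.60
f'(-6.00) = 166.73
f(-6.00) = -376.60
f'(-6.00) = 166.73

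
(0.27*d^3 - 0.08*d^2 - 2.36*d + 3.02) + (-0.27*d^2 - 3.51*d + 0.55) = 0.27*d^3 - 0.35*d^2 - 5.87*d + 3.57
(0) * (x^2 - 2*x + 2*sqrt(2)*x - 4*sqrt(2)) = 0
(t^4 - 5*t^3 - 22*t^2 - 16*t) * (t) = t^5 - 5*t^4 - 22*t^3 - 16*t^2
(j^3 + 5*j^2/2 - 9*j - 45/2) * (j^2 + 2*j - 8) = j^5 + 9*j^4/2 - 12*j^3 - 121*j^2/2 + 27*j + 180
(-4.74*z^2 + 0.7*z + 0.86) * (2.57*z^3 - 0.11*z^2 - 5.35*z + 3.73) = -12.1818*z^5 + 2.3204*z^4 + 27.4922*z^3 - 21.5198*z^2 - 1.99*z + 3.2078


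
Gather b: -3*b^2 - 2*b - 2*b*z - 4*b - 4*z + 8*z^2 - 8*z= -3*b^2 + b*(-2*z - 6) + 8*z^2 - 12*z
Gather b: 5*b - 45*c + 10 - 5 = 5*b - 45*c + 5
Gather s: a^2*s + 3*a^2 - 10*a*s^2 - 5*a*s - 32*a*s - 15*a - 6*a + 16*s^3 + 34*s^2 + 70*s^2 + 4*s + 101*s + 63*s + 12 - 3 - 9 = 3*a^2 - 21*a + 16*s^3 + s^2*(104 - 10*a) + s*(a^2 - 37*a + 168)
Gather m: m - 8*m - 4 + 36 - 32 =-7*m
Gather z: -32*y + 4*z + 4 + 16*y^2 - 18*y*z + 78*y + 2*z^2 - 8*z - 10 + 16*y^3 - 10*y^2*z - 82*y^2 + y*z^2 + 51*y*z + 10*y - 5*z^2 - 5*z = 16*y^3 - 66*y^2 + 56*y + z^2*(y - 3) + z*(-10*y^2 + 33*y - 9) - 6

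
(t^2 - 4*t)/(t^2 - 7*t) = (t - 4)/(t - 7)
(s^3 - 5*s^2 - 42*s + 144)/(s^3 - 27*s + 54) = (s - 8)/(s - 3)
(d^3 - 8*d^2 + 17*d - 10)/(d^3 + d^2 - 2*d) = (d^2 - 7*d + 10)/(d*(d + 2))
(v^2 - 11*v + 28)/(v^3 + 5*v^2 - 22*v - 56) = (v - 7)/(v^2 + 9*v + 14)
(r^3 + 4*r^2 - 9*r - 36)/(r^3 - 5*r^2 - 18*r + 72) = (r + 3)/(r - 6)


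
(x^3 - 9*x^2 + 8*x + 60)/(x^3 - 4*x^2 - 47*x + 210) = (x + 2)/(x + 7)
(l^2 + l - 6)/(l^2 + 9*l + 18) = (l - 2)/(l + 6)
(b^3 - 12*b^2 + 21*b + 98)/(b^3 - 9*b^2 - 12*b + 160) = (b^3 - 12*b^2 + 21*b + 98)/(b^3 - 9*b^2 - 12*b + 160)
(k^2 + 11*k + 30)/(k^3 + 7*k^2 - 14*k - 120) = 1/(k - 4)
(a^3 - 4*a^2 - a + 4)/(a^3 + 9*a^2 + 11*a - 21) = (a^2 - 3*a - 4)/(a^2 + 10*a + 21)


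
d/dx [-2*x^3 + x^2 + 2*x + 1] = -6*x^2 + 2*x + 2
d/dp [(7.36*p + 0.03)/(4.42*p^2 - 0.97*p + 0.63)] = (-32.5312*p^2 - 0.2652*p + 4.6659)/(19.5364*p^4 - 8.5748*p^3 + 6.5101*p^2 - 1.2222*p + 0.3969)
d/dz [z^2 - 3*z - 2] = 2*z - 3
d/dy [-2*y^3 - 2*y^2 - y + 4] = -6*y^2 - 4*y - 1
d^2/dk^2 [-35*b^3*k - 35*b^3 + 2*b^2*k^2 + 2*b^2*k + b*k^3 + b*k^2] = 2*b*(2*b + 3*k + 1)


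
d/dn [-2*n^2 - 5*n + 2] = -4*n - 5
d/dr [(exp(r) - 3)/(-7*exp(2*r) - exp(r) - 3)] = ((exp(r) - 3)*(14*exp(r) + 1) - 7*exp(2*r) - exp(r) - 3)*exp(r)/(7*exp(2*r) + exp(r) + 3)^2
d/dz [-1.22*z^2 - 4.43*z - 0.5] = -2.44*z - 4.43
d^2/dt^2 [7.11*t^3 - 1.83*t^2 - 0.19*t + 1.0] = 42.66*t - 3.66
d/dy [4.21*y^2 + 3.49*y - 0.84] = 8.42*y + 3.49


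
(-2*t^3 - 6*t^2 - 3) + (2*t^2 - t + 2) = -2*t^3 - 4*t^2 - t - 1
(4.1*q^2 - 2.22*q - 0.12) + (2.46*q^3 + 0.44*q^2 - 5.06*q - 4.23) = 2.46*q^3 + 4.54*q^2 - 7.28*q - 4.35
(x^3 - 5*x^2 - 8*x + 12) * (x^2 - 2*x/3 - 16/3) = x^5 - 17*x^4/3 - 10*x^3 + 44*x^2 + 104*x/3 - 64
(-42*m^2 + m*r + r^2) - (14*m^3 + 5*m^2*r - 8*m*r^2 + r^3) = -14*m^3 - 5*m^2*r - 42*m^2 + 8*m*r^2 + m*r - r^3 + r^2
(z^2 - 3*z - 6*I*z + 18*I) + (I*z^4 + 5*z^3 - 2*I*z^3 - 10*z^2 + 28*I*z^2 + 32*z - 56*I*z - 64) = I*z^4 + 5*z^3 - 2*I*z^3 - 9*z^2 + 28*I*z^2 + 29*z - 62*I*z - 64 + 18*I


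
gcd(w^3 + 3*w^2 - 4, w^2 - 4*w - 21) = 1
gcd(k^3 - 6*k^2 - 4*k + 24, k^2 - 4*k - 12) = k^2 - 4*k - 12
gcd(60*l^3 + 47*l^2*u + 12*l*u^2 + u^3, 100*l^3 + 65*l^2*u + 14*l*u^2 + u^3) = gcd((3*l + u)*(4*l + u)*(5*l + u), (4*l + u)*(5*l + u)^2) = 20*l^2 + 9*l*u + u^2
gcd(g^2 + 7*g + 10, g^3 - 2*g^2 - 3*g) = 1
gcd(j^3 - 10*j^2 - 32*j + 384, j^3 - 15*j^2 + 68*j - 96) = j - 8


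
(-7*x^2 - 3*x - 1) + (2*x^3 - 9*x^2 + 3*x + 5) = 2*x^3 - 16*x^2 + 4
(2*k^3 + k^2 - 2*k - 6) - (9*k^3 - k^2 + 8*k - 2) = -7*k^3 + 2*k^2 - 10*k - 4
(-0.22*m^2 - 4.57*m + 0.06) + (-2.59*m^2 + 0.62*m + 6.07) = -2.81*m^2 - 3.95*m + 6.13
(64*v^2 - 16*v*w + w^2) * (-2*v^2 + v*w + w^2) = -128*v^4 + 96*v^3*w + 46*v^2*w^2 - 15*v*w^3 + w^4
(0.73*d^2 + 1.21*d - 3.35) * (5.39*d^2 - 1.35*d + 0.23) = 3.9347*d^4 + 5.5364*d^3 - 19.5221*d^2 + 4.8008*d - 0.7705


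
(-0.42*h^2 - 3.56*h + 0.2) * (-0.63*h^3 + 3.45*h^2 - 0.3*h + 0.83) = 0.2646*h^5 + 0.7938*h^4 - 12.282*h^3 + 1.4094*h^2 - 3.0148*h + 0.166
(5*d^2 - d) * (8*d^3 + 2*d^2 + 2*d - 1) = 40*d^5 + 2*d^4 + 8*d^3 - 7*d^2 + d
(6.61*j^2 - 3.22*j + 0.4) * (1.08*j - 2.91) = 7.1388*j^3 - 22.7127*j^2 + 9.8022*j - 1.164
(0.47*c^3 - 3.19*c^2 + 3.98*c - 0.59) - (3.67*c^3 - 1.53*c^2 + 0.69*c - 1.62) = -3.2*c^3 - 1.66*c^2 + 3.29*c + 1.03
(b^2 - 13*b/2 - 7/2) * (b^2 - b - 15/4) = b^4 - 15*b^3/2 - 3*b^2/4 + 223*b/8 + 105/8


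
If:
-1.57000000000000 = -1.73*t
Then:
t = 0.91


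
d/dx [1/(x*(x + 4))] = 2*(-x - 2)/(x^2*(x^2 + 8*x + 16))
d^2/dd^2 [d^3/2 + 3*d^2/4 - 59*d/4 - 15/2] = 3*d + 3/2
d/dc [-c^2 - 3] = -2*c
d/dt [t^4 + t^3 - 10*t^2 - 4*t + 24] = 4*t^3 + 3*t^2 - 20*t - 4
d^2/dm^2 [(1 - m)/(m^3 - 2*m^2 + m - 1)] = 2*(-(m - 1)*(3*m^2 - 4*m + 1)^2 + (3*m^2 - 4*m + (m - 1)*(3*m - 2) + 1)*(m^3 - 2*m^2 + m - 1))/(m^3 - 2*m^2 + m - 1)^3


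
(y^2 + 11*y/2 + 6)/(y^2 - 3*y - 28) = (y + 3/2)/(y - 7)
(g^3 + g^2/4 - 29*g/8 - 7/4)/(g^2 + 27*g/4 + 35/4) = (g^2 - 3*g/2 - 1)/(g + 5)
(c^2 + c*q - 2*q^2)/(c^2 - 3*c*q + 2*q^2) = (-c - 2*q)/(-c + 2*q)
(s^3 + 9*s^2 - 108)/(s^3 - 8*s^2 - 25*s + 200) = (s^3 + 9*s^2 - 108)/(s^3 - 8*s^2 - 25*s + 200)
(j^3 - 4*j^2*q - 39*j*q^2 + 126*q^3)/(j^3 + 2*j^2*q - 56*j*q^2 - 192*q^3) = (-j^2 + 10*j*q - 21*q^2)/(-j^2 + 4*j*q + 32*q^2)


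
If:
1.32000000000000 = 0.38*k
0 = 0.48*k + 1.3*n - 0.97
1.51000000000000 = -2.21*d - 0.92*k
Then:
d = -2.13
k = 3.47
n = -0.54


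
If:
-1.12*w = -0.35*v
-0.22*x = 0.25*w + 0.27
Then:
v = -2.816*x - 3.456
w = -0.88*x - 1.08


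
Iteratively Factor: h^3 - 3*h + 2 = (h - 1)*(h^2 + h - 2) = (h - 1)*(h + 2)*(h - 1)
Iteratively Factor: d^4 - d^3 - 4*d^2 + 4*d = (d - 2)*(d^3 + d^2 - 2*d) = (d - 2)*(d - 1)*(d^2 + 2*d) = (d - 2)*(d - 1)*(d + 2)*(d)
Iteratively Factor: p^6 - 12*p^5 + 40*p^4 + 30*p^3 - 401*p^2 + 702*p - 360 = (p - 1)*(p^5 - 11*p^4 + 29*p^3 + 59*p^2 - 342*p + 360) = (p - 5)*(p - 1)*(p^4 - 6*p^3 - p^2 + 54*p - 72) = (p - 5)*(p - 3)*(p - 1)*(p^3 - 3*p^2 - 10*p + 24) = (p - 5)*(p - 3)*(p - 2)*(p - 1)*(p^2 - p - 12) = (p - 5)*(p - 4)*(p - 3)*(p - 2)*(p - 1)*(p + 3)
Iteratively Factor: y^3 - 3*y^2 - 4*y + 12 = (y - 3)*(y^2 - 4) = (y - 3)*(y - 2)*(y + 2)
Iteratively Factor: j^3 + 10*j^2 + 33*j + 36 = (j + 3)*(j^2 + 7*j + 12) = (j + 3)*(j + 4)*(j + 3)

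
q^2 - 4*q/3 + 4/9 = (q - 2/3)^2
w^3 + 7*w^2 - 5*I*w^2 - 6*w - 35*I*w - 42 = (w + 7)*(w - 3*I)*(w - 2*I)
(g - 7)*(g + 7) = g^2 - 49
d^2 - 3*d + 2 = (d - 2)*(d - 1)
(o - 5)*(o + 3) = o^2 - 2*o - 15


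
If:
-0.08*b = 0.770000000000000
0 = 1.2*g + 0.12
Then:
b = -9.62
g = -0.10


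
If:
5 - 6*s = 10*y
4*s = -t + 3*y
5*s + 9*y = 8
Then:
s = -35/4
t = 209/4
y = 23/4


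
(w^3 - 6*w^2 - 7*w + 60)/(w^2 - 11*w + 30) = (w^2 - w - 12)/(w - 6)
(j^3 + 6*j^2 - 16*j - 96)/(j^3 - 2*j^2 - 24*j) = (j^2 + 2*j - 24)/(j*(j - 6))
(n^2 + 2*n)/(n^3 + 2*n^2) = 1/n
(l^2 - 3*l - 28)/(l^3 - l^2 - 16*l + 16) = (l - 7)/(l^2 - 5*l + 4)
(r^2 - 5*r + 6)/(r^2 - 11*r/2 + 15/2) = 2*(r - 2)/(2*r - 5)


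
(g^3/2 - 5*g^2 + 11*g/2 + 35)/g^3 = (g^3 - 10*g^2 + 11*g + 70)/(2*g^3)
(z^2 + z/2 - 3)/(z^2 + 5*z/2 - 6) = (z + 2)/(z + 4)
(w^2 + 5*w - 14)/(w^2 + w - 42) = (w - 2)/(w - 6)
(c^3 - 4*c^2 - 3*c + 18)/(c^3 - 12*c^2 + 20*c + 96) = (c^2 - 6*c + 9)/(c^2 - 14*c + 48)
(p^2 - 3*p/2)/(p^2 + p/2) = (2*p - 3)/(2*p + 1)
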